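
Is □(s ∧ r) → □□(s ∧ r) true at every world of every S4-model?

Valid

Tableau for the negation ¬(□(s ∧ r) → □□(s ∧ r)):
1. ¬(□(s ∧ r) → □□(s ∧ r)), 0
2. □(s ∧ r), 0
3. ¬□□(s ∧ r), 0
4. s ∧ r, 0
5. s, 0
6. r, 0
7. ¬□(s ∧ r), 1
8. s ∧ r, 1
9. s, 1
10. r, 1
11. ¬(s ∧ r), 2
12. s ∧ r, 2
13. s, 2
14. r, 2
15. ¬r, 2
Accessibility: 0R0, 0R1, 0R2, 1R1, 1R2, 2R2
Branch closes: r and ¬r both at 2.
Every branch of the negation's tableau closes; the branch above is one of them.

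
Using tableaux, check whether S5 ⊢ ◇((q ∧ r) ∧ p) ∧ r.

Not valid

Tableau for the negation ¬(◇((q ∧ r) ∧ p) ∧ r):
1. ¬(◇((q ∧ r) ∧ p) ∧ r), u
2. ¬r, u   [¬∧-rule on 1 (branches; this branch)]
Accessibility: uRu
The negation has an open branch (countermodel exists).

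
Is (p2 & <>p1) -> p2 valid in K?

Valid in K

Tableau for the negation ~((p2 & <>p1) -> p2):
1. ~((p2 & <>p1) -> p2), w0
2. p2 & <>p1, w0
3. ~p2, w0
4. p2, w0
5. <>p1, w0
Branch closes: p2 and ~p2 both at w0.
All branches of the negation close; one closing branch shown above.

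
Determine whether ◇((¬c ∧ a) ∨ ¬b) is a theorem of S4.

Tableau for the negation ¬◇((¬c ∧ a) ∨ ¬b):
1. ¬◇((¬c ∧ a) ∨ ¬b), 0
2. ¬((¬c ∧ a) ∨ ¬b), 0
3. ¬(¬c ∧ a), 0
4. b, 0
5. ¬a, 0
Accessibility: 0R0
The negation has an open branch (countermodel exists).

No, not valid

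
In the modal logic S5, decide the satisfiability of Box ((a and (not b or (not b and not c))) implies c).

1. Box ((a and (not b or (not b and not c))) implies c), 0
2. (a and (not b or (not b and not c))) implies c, 0
3. c, 0
Accessibility: 0R0

Satisfiable (open branch found)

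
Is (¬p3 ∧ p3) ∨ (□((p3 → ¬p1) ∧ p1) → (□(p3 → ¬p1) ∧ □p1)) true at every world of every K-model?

Yes, valid

Tableau for the negation ¬((¬p3 ∧ p3) ∨ (□((p3 → ¬p1) ∧ p1) → (□(p3 → ¬p1) ∧ □p1))):
1. ¬((¬p3 ∧ p3) ∨ (□((p3 → ¬p1) ∧ p1) → (□(p3 → ¬p1) ∧ □p1))), u
2. ¬(¬p3 ∧ p3), u
3. ¬(□((p3 → ¬p1) ∧ p1) → (□(p3 → ¬p1) ∧ □p1)), u
4. □((p3 → ¬p1) ∧ p1), u
5. ¬(□(p3 → ¬p1) ∧ □p1), u
6. ¬p3, u
7. ¬□(p3 → ¬p1), u
8. ¬(p3 → ¬p1), v
9. p3, v
10. p1, v
11. (p3 → ¬p1) ∧ p1, v
12. p3 → ¬p1, v
13. ¬p1, v
Accessibility: uRv
Branch closes: p1 and ¬p1 both at v.
All branches of the negation close; one closing branch shown above.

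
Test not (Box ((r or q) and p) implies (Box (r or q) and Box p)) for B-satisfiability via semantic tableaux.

No, unsatisfiable

1. not (Box ((r or q) and p) implies (Box (r or q) and Box p)), w0
2. Box ((r or q) and p), w0
3. not (Box (r or q) and Box p), w0
4. (r or q) and p, w0
5. r or q, w0
6. p, w0
7. not Box (r or q), w0
8. q, w0
9. not (r or q), w1
10. not r, w1
11. not q, w1
12. (r or q) and p, w1
13. r or q, w1
14. p, w1
15. q, w1
Accessibility: w0Rw0, w0Rw1, w1Rw0, w1Rw1
Branch closes: q and not q both at w1.
(One branch shown.) All branches close.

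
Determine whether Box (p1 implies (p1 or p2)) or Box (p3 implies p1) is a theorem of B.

Yes, valid

Tableau for the negation not (Box (p1 implies (p1 or p2)) or Box (p3 implies p1)):
1. not (Box (p1 implies (p1 or p2)) or Box (p3 implies p1)), u
2. not Box (p1 implies (p1 or p2)), u
3. not Box (p3 implies p1), u
4. not (p1 implies (p1 or p2)), v
5. p1, v
6. not (p1 or p2), v
7. not p1, v
8. not p2, v
Accessibility: uRu, uRv, vRu, vRv
Branch closes: p1 and not p1 both at v.
All branches of the negation close; one closing branch shown above.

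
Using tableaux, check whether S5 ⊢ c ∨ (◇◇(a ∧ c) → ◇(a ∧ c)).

Valid

Tableau for the negation ¬(c ∨ (◇◇(a ∧ c) → ◇(a ∧ c))):
1. ¬(c ∨ (◇◇(a ∧ c) → ◇(a ∧ c))), 0
2. ¬c, 0   [¬∨-rule on 1]
3. ¬(◇◇(a ∧ c) → ◇(a ∧ c)), 0   [¬∨-rule on 1]
4. ◇◇(a ∧ c), 0   [¬→-rule on 3]
5. ¬◇(a ∧ c), 0   [¬→-rule on 3]
6. ¬(a ∧ c), 0   [¬◇-rule on 5 via 0R0]
7. ◇(a ∧ c), 1   [◇-rule on 4: fresh world 1, 0R1]
8. ¬(a ∧ c), 1   [¬◇-rule on 5 via 0R1]
9. ¬c, 1   [¬∧-rule on 8 (branches; this branch)]
10. a ∧ c, 2   [◇-rule on 7: fresh world 2, 1R2]
11. a, 2   [∧-rule on 10]
12. c, 2   [∧-rule on 10]
13. ¬(a ∧ c), 2   [¬◇-rule on 5 via 0R2]
14. ¬c, 2   [¬∧-rule on 13 (branches; this branch)]
Accessibility: 0R0, 0R1, 0R2, 1R0, 1R1, 1R2, 2R0, 2R1, 2R2
Branch closes: c and ¬c both at 2.
All branches of the negation close; one closing branch shown above.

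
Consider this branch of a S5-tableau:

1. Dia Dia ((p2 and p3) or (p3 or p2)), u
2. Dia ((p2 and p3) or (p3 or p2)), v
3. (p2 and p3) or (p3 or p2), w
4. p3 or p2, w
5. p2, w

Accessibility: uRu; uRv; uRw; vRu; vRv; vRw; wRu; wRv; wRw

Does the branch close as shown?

Open

No atom appears with both signs at the same world.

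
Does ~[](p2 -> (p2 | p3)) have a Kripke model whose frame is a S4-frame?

1. ~[](p2 -> (p2 | p3)), 0
2. ~(p2 -> (p2 | p3)), 1
3. p2, 1
4. ~(p2 | p3), 1
5. ~p2, 1
6. ~p3, 1
Accessibility: 0R0, 0R1, 1R1
Branch closes: p2 and ~p2 both at 1.
All branches of the tableau close; one closing branch shown above.

Unsatisfiable (every branch closes)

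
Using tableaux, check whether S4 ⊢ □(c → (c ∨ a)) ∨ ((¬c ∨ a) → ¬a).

Tableau for the negation ¬(□(c → (c ∨ a)) ∨ ((¬c ∨ a) → ¬a)):
1. ¬(□(c → (c ∨ a)) ∨ ((¬c ∨ a) → ¬a)), w0
2. ¬□(c → (c ∨ a)), w0
3. ¬((¬c ∨ a) → ¬a), w0
4. ¬c ∨ a, w0
5. a, w0
6. ¬(c → (c ∨ a)), w1
7. c, w1
8. ¬(c ∨ a), w1
9. ¬c, w1
10. ¬a, w1
Accessibility: w0Rw0, w0Rw1, w1Rw1
Branch closes: c and ¬c both at w1.
Every branch of the negation's tableau closes; the branch above is one of them.

Yes, valid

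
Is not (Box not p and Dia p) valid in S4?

Tableau for the negation Box not p and Dia p:
1. Box not p and Dia p, u
2. Box not p, u
3. Dia p, u
4. not p, u
5. p, v
6. not p, v
Accessibility: uRu, uRv, vRv
Branch closes: p and not p both at v.
All branches of the negation close; one closing branch shown above.

Valid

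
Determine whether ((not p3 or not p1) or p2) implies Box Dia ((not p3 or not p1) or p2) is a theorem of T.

Tableau for the negation not (((not p3 or not p1) or p2) implies Box Dia ((not p3 or not p1) or p2)):
1. not (((not p3 or not p1) or p2) implies Box Dia ((not p3 or not p1) or p2)), 0
2. (not p3 or not p1) or p2, 0   [neg-implies-rule on 1]
3. not Box Dia ((not p3 or not p1) or p2), 0   [neg-implies-rule on 1]
4. p2, 0   [or-rule on 2 (branches; this branch)]
5. not Dia ((not p3 or not p1) or p2), 1   [neg-Box-rule on 3: fresh world 1, 0R1]
6. not ((not p3 or not p1) or p2), 1   [neg-Dia-rule on 5 via 1R1]
7. not (not p3 or not p1), 1   [neg-or-rule on 6]
8. not p2, 1   [neg-or-rule on 6]
9. p3, 1   [neg-or-rule on 7]
10. p1, 1   [neg-or-rule on 7]
Accessibility: 0R0, 0R1, 1R1
The negation has an open branch (countermodel exists).

Invalid (countermodel exists)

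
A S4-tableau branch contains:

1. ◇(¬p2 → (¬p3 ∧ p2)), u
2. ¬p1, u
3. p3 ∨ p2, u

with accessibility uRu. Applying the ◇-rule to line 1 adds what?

a fresh world v with uRv, and ¬p2 → (¬p3 ∧ p2) at v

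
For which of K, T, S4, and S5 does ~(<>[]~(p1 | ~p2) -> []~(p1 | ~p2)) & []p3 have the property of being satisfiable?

K, T, S4

S5-tableau for the formula:
1. ~(<>[]~(p1 | ~p2) -> []~(p1 | ~p2)) & []p3, 0
2. ~(<>[]~(p1 | ~p2) -> []~(p1 | ~p2)), 0
3. []p3, 0
4. <>[]~(p1 | ~p2), 0
5. ~[]~(p1 | ~p2), 0
6. p3, 0
7. []~(p1 | ~p2), 1
8. p3, 1
9. ~(p1 | ~p2), 0
10. ~p1, 0
11. p2, 0
12. ~(p1 | ~p2), 1
13. ~p1, 1
14. p2, 1
15. p1 | ~p2, 2
16. p3, 2
17. ~(p1 | ~p2), 2
18. ~p1, 2
19. p2, 2
20. ~p2, 2
Accessibility: 0R0, 0R1, 0R2, 1R0, 1R1, 1R2, 2R0, 2R1, 2R2
Branch closes: p2 and ~p2 both at 2.
Every branch closes (one shown): unsatisfiable in S5.
S4-tableau for the formula:
1. ~(<>[]~(p1 | ~p2) -> []~(p1 | ~p2)) & []p3, 0
2. ~(<>[]~(p1 | ~p2) -> []~(p1 | ~p2)), 0
3. []p3, 0
4. <>[]~(p1 | ~p2), 0
5. ~[]~(p1 | ~p2), 0
6. p3, 0
7. []~(p1 | ~p2), 1
8. p3, 1
9. ~(p1 | ~p2), 1
10. ~p1, 1
11. p2, 1
12. p1 | ~p2, 2
13. p3, 2
14. ~p2, 2
Accessibility: 0R0, 0R1, 0R2, 1R1, 2R2
Complete open branch: satisfiable in S4, hence also in K, T (this S4-model is also a K-model and a T-model).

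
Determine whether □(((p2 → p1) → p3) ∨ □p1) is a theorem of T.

Tableau for the negation ¬□(((p2 → p1) → p3) ∨ □p1):
1. ¬□(((p2 → p1) → p3) ∨ □p1), 0
2. ¬(((p2 → p1) → p3) ∨ □p1), 1   [¬□-rule on 1: fresh world 1, 0R1]
3. ¬((p2 → p1) → p3), 1   [¬∨-rule on 2]
4. ¬□p1, 1   [¬∨-rule on 2]
5. p2 → p1, 1   [¬→-rule on 3]
6. ¬p3, 1   [¬→-rule on 3]
7. p1, 1   [→-rule on 5 (branches; this branch)]
8. ¬p1, 2   [¬□-rule on 4: fresh world 2, 1R2]
Accessibility: 0R0, 0R1, 1R1, 1R2, 2R2
The negation has an open branch (countermodel exists).

No, not valid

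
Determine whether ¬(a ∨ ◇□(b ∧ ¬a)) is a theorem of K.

Tableau for the negation a ∨ ◇□(b ∧ ¬a):
1. a ∨ ◇□(b ∧ ¬a), w0
2. ◇□(b ∧ ¬a), w0
3. □(b ∧ ¬a), w1
Accessibility: w0Rw1
The negation has an open branch (countermodel exists).

Not valid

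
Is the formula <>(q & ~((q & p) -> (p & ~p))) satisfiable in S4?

1. <>(q & ~((q & p) -> (p & ~p))), w0
2. q & ~((q & p) -> (p & ~p)), w1
3. q, w1
4. ~((q & p) -> (p & ~p)), w1
5. q & p, w1
6. ~(p & ~p), w1
7. p, w1
Accessibility: w0Rw0, w0Rw1, w1Rw1

Satisfiable (open branch found)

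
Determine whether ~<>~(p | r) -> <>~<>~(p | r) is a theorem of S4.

Yes, valid

Tableau for the negation ~(~<>~(p | r) -> <>~<>~(p | r)):
1. ~(~<>~(p | r) -> <>~<>~(p | r)), u
2. ~<>~(p | r), u
3. ~<>~<>~(p | r), u
4. p | r, u
5. <>~(p | r), u
6. r, u
7. ~(p | r), v
8. ~p, v
9. ~r, v
10. p | r, v
11. <>~(p | r), v
12. r, v
Accessibility: uRu, uRv, vRv
Branch closes: r and ~r both at v.
All branches of the negation close; one closing branch shown above.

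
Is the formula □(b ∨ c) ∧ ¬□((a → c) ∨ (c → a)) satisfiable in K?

No, unsatisfiable

1. □(b ∨ c) ∧ ¬□((a → c) ∨ (c → a)), w0
2. □(b ∨ c), w0
3. ¬□((a → c) ∨ (c → a)), w0
4. ¬((a → c) ∨ (c → a)), w1
5. ¬(a → c), w1
6. ¬(c → a), w1
7. a, w1
8. ¬c, w1
9. c, w1
10. ¬a, w1
Accessibility: w0Rw1
Branch closes: c and ¬c both at w1.
Every branch closes; the branch above is one of them.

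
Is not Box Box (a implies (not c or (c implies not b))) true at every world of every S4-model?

Tableau for the negation Box Box (a implies (not c or (c implies not b))):
1. Box Box (a implies (not c or (c implies not b))), 0
2. Box (a implies (not c or (c implies not b))), 0
3. a implies (not c or (c implies not b)), 0
4. not c or (c implies not b), 0
5. c implies not b, 0
6. not b, 0
Accessibility: 0R0
The negation has an open branch (countermodel exists).

No, not valid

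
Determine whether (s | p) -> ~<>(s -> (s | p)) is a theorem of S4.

Tableau for the negation ~((s | p) -> ~<>(s -> (s | p))):
1. ~((s | p) -> ~<>(s -> (s | p))), 0
2. s | p, 0   [~->-rule on 1]
3. <>(s -> (s | p)), 0   [~->-rule on 1]
4. p, 0   [|-rule on 2 (branches; this branch)]
5. s -> (s | p), 1   [<>-rule on 3: fresh world 1, 0R1]
6. s | p, 1   [->-rule on 5 (branches; this branch)]
7. p, 1   [|-rule on 6 (branches; this branch)]
Accessibility: 0R0, 0R1, 1R1
The negation has an open branch (countermodel exists).

No, not valid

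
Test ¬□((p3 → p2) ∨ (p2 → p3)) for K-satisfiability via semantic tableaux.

1. ¬□((p3 → p2) ∨ (p2 → p3)), u
2. ¬((p3 → p2) ∨ (p2 → p3)), v   [¬□-rule on 1: fresh world v, uRv]
3. ¬(p3 → p2), v   [¬∨-rule on 2]
4. ¬(p2 → p3), v   [¬∨-rule on 2]
5. p3, v   [¬→-rule on 3]
6. ¬p2, v   [¬→-rule on 3]
7. p2, v   [¬→-rule on 4]
8. ¬p3, v   [¬→-rule on 4]
Accessibility: uRv
Branch closes: p2 and ¬p2 both at v.
All branches of the tableau close; one closing branch shown above.

No, unsatisfiable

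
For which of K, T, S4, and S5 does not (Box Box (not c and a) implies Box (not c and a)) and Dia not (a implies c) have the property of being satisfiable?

K-tableau for the formula:
1. not (Box Box (not c and a) implies Box (not c and a)) and Dia not (a implies c), 0
2. not (Box Box (not c and a) implies Box (not c and a)), 0   [and-rule on 1]
3. Dia not (a implies c), 0   [and-rule on 1]
4. Box Box (not c and a), 0   [neg-implies-rule on 2]
5. not Box (not c and a), 0   [neg-implies-rule on 2]
6. not (a implies c), 1   [Dia-rule on 3: fresh world 1, 0R1]
7. a, 1   [neg-implies-rule on 6]
8. not c, 1   [neg-implies-rule on 6]
9. Box (not c and a), 1   [Box-rule on 4 via 0R1]
10. not (not c and a), 2   [neg-Box-rule on 5: fresh world 2, 0R2]
11. Box (not c and a), 2   [Box-rule on 4 via 0R2]
12. not a, 2   [neg-and-rule on 10 (branches; this branch)]
Accessibility: 0R1, 0R2
Complete open branch: satisfiable in K.
T-tableau for the formula:
1. not (Box Box (not c and a) implies Box (not c and a)) and Dia not (a implies c), 0
2. not (Box Box (not c and a) implies Box (not c and a)), 0   [and-rule on 1]
3. Dia not (a implies c), 0   [and-rule on 1]
4. Box Box (not c and a), 0   [neg-implies-rule on 2]
5. not Box (not c and a), 0   [neg-implies-rule on 2]
6. Box (not c and a), 0   [Box-rule on 4 via 0R0]
7. not c and a, 0   [Box-rule on 6 via 0R0]
8. not c, 0   [and-rule on 7]
9. a, 0   [and-rule on 7]
10. not (a implies c), 1   [Dia-rule on 3: fresh world 1, 0R1]
11. a, 1   [neg-implies-rule on 10]
12. not c, 1   [neg-implies-rule on 10]
13. Box (not c and a), 1   [Box-rule on 4 via 0R1]
14. not c and a, 1   [Box-rule on 6 via 0R1]
15. not (not c and a), 2   [neg-Box-rule on 5: fresh world 2, 0R2]
16. Box (not c and a), 2   [Box-rule on 4 via 0R2]
17. not c and a, 2   [Box-rule on 6 via 0R2]
18. not c, 2   [and-rule on 17]
19. a, 2   [and-rule on 17]
20. not a, 2   [neg-and-rule on 15 (branches; this branch)]
Accessibility: 0R0, 0R1, 0R2, 1R1, 2R2
Branch closes: a and not a both at 2.
Every branch closes (one shown): unsatisfiable in T, hence also in S4, S5 (every S4/S5-frame is a T-frame).

K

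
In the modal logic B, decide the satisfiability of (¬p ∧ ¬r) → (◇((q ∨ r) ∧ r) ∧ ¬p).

Yes, satisfiable

1. (¬p ∧ ¬r) → (◇((q ∨ r) ∧ r) ∧ ¬p), u
2. ◇((q ∨ r) ∧ r) ∧ ¬p, u   [→-rule on 1 (branches; this branch)]
3. ◇((q ∨ r) ∧ r), u   [∧-rule on 2]
4. ¬p, u   [∧-rule on 2]
5. (q ∨ r) ∧ r, v   [◇-rule on 3: fresh world v, uRv]
6. q ∨ r, v   [∧-rule on 5]
7. r, v   [∧-rule on 5]
Accessibility: uRu, uRv, vRu, vRv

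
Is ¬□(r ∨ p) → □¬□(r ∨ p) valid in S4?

Not valid

Tableau for the negation ¬(¬□(r ∨ p) → □¬□(r ∨ p)):
1. ¬(¬□(r ∨ p) → □¬□(r ∨ p)), w0
2. ¬□(r ∨ p), w0
3. ¬□¬□(r ∨ p), w0
4. ¬(r ∨ p), w1
5. ¬r, w1
6. ¬p, w1
7. □(r ∨ p), w2
8. r ∨ p, w2
9. p, w2
Accessibility: w0Rw0, w0Rw1, w0Rw2, w1Rw1, w2Rw2
The negation has an open branch (countermodel exists).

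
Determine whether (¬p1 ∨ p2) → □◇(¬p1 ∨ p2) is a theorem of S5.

Tableau for the negation ¬((¬p1 ∨ p2) → □◇(¬p1 ∨ p2)):
1. ¬((¬p1 ∨ p2) → □◇(¬p1 ∨ p2)), u
2. ¬p1 ∨ p2, u   [¬→-rule on 1]
3. ¬□◇(¬p1 ∨ p2), u   [¬→-rule on 1]
4. p2, u   [∨-rule on 2 (branches; this branch)]
5. ¬◇(¬p1 ∨ p2), v   [¬□-rule on 3: fresh world v, uRv]
6. ¬(¬p1 ∨ p2), u   [¬◇-rule on 5 via vRu]
7. p1, u   [¬∨-rule on 6]
8. ¬p2, u   [¬∨-rule on 6]
Accessibility: uRu, uRv, vRu, vRv
Branch closes: p2 and ¬p2 both at u.
Every branch of the negation's tableau closes; the branch above is one of them.

Valid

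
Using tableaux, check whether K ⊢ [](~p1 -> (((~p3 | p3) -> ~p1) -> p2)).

Invalid (countermodel exists)

Tableau for the negation ~[](~p1 -> (((~p3 | p3) -> ~p1) -> p2)):
1. ~[](~p1 -> (((~p3 | p3) -> ~p1) -> p2)), w0
2. ~(~p1 -> (((~p3 | p3) -> ~p1) -> p2)), w1   [~[]-rule on 1: fresh world w1, w0Rw1]
3. ~p1, w1   [~->-rule on 2]
4. ~(((~p3 | p3) -> ~p1) -> p2), w1   [~->-rule on 2]
5. (~p3 | p3) -> ~p1, w1   [~->-rule on 4]
6. ~p2, w1   [~->-rule on 4]
Accessibility: w0Rw1
The negation has an open branch (countermodel exists).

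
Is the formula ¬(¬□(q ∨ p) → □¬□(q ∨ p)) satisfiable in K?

1. ¬(¬□(q ∨ p) → □¬□(q ∨ p)), 0
2. ¬□(q ∨ p), 0
3. ¬□¬□(q ∨ p), 0
4. ¬(q ∨ p), 1
5. ¬q, 1
6. ¬p, 1
7. □(q ∨ p), 2
Accessibility: 0R1, 0R2

Satisfiable (open branch found)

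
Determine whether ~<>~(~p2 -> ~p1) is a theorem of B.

Tableau for the negation <>~(~p2 -> ~p1):
1. <>~(~p2 -> ~p1), 0
2. ~(~p2 -> ~p1), 1   [<>-rule on 1: fresh world 1, 0R1]
3. ~p2, 1   [~->-rule on 2]
4. p1, 1   [~->-rule on 2]
Accessibility: 0R0, 0R1, 1R0, 1R1
The negation has an open branch (countermodel exists).

Invalid (countermodel exists)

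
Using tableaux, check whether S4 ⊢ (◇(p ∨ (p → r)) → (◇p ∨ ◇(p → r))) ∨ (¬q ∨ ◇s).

Tableau for the negation ¬((◇(p ∨ (p → r)) → (◇p ∨ ◇(p → r))) ∨ (¬q ∨ ◇s)):
1. ¬((◇(p ∨ (p → r)) → (◇p ∨ ◇(p → r))) ∨ (¬q ∨ ◇s)), u
2. ¬(◇(p ∨ (p → r)) → (◇p ∨ ◇(p → r))), u   [¬∨-rule on 1]
3. ¬(¬q ∨ ◇s), u   [¬∨-rule on 1]
4. ◇(p ∨ (p → r)), u   [¬→-rule on 2]
5. ¬(◇p ∨ ◇(p → r)), u   [¬→-rule on 2]
6. q, u   [¬∨-rule on 3]
7. ¬◇s, u   [¬∨-rule on 3]
8. ¬◇p, u   [¬∨-rule on 5]
9. ¬◇(p → r), u   [¬∨-rule on 5]
10. ¬s, u   [¬◇-rule on 7 via uRu]
11. ¬p, u   [¬◇-rule on 8 via uRu]
12. ¬(p → r), u   [¬◇-rule on 9 via uRu]
13. p, u   [¬→-rule on 12]
14. ¬r, u   [¬→-rule on 12]
Accessibility: uRu
Branch closes: p and ¬p both at u.
All branches of the negation close; one closing branch shown above.

Valid in S4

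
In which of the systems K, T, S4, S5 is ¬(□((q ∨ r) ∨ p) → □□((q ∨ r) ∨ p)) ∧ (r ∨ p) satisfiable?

K, T

T-tableau for the formula:
1. ¬(□((q ∨ r) ∨ p) → □□((q ∨ r) ∨ p)) ∧ (r ∨ p), w0
2. ¬(□((q ∨ r) ∨ p) → □□((q ∨ r) ∨ p)), w0   [∧-rule on 1]
3. r ∨ p, w0   [∧-rule on 1]
4. □((q ∨ r) ∨ p), w0   [¬→-rule on 2]
5. ¬□□((q ∨ r) ∨ p), w0   [¬→-rule on 2]
6. (q ∨ r) ∨ p, w0   [□-rule on 4 via w0Rw0]
7. p, w0   [∨-rule on 3 (branches; this branch)]
8. ¬□((q ∨ r) ∨ p), w1   [¬□-rule on 5: fresh world w1, w0Rw1]
9. (q ∨ r) ∨ p, w1   [□-rule on 4 via w0Rw1]
10. p, w1   [∨-rule on 9 (branches; this branch)]
11. ¬((q ∨ r) ∨ p), w2   [¬□-rule on 8: fresh world w2, w1Rw2]
12. ¬(q ∨ r), w2   [¬∨-rule on 11]
13. ¬p, w2   [¬∨-rule on 11]
14. ¬q, w2   [¬∨-rule on 12]
15. ¬r, w2   [¬∨-rule on 12]
Accessibility: w0Rw0, w0Rw1, w1Rw1, w1Rw2, w2Rw2
Complete open branch: satisfiable in T, hence also in K (this T-model is also a K-model).
S4-tableau for the formula:
1. ¬(□((q ∨ r) ∨ p) → □□((q ∨ r) ∨ p)) ∧ (r ∨ p), w0
2. ¬(□((q ∨ r) ∨ p) → □□((q ∨ r) ∨ p)), w0   [∧-rule on 1]
3. r ∨ p, w0   [∧-rule on 1]
4. □((q ∨ r) ∨ p), w0   [¬→-rule on 2]
5. ¬□□((q ∨ r) ∨ p), w0   [¬→-rule on 2]
6. (q ∨ r) ∨ p, w0   [□-rule on 4 via w0Rw0]
7. p, w0   [∨-rule on 3 (branches; this branch)]
8. q ∨ r, w0   [∨-rule on 6 (branches; this branch)]
9. r, w0   [∨-rule on 8 (branches; this branch)]
10. ¬□((q ∨ r) ∨ p), w1   [¬□-rule on 5: fresh world w1, w0Rw1]
11. (q ∨ r) ∨ p, w1   [□-rule on 4 via w0Rw1]
12. q ∨ r, w1   [∨-rule on 11 (branches; this branch)]
13. r, w1   [∨-rule on 12 (branches; this branch)]
14. ¬((q ∨ r) ∨ p), w2   [¬□-rule on 10: fresh world w2, w1Rw2]
15. ¬(q ∨ r), w2   [¬∨-rule on 14]
16. ¬p, w2   [¬∨-rule on 14]
17. ¬q, w2   [¬∨-rule on 15]
18. ¬r, w2   [¬∨-rule on 15]
19. (q ∨ r) ∨ p, w2   [□-rule on 4 via w0Rw2]
20. q ∨ r, w2   [∨-rule on 19 (branches; this branch)]
21. r, w2   [∨-rule on 20 (branches; this branch)]
Accessibility: w0Rw0, w0Rw1, w0Rw2, w1Rw1, w1Rw2, w2Rw2
Branch closes: r and ¬r both at w2.
Every branch closes (one shown): unsatisfiable in S4, hence also in S5 (every S5-frame is an S4-frame).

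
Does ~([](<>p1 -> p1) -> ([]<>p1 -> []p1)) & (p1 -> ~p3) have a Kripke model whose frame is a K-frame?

1. ~([](<>p1 -> p1) -> ([]<>p1 -> []p1)) & (p1 -> ~p3), w0
2. ~([](<>p1 -> p1) -> ([]<>p1 -> []p1)), w0   [&-rule on 1]
3. p1 -> ~p3, w0   [&-rule on 1]
4. [](<>p1 -> p1), w0   [~->-rule on 2]
5. ~([]<>p1 -> []p1), w0   [~->-rule on 2]
6. []<>p1, w0   [~->-rule on 5]
7. ~[]p1, w0   [~->-rule on 5]
8. ~p3, w0   [->-rule on 3 (branches; this branch)]
9. ~p1, w1   [~[]-rule on 7: fresh world w1, w0Rw1]
10. <>p1 -> p1, w1   [[]-rule on 4 via w0Rw1]
11. <>p1, w1   [[]-rule on 6 via w0Rw1]
12. ~<>p1, w1   [->-rule on 10 (branches; this branch)]
13. p1, w2   [<>-rule on 11: fresh world w2, w1Rw2]
14. ~p1, w2   [~<>-rule on 12 via w1Rw2]
Accessibility: w0Rw1, w1Rw2
Branch closes: p1 and ~p1 both at w2.
All branches of the tableau close; one closing branch shown above.

Unsatisfiable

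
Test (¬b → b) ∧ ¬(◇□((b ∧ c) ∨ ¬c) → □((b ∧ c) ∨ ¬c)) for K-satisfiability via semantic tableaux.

1. (¬b → b) ∧ ¬(◇□((b ∧ c) ∨ ¬c) → □((b ∧ c) ∨ ¬c)), 0
2. ¬b → b, 0   [∧-rule on 1]
3. ¬(◇□((b ∧ c) ∨ ¬c) → □((b ∧ c) ∨ ¬c)), 0   [∧-rule on 1]
4. ◇□((b ∧ c) ∨ ¬c), 0   [¬→-rule on 3]
5. ¬□((b ∧ c) ∨ ¬c), 0   [¬→-rule on 3]
6. b, 0   [→-rule on 2 (branches; this branch)]
7. □((b ∧ c) ∨ ¬c), 1   [◇-rule on 4: fresh world 1, 0R1]
8. ¬((b ∧ c) ∨ ¬c), 2   [¬□-rule on 5: fresh world 2, 0R2]
9. ¬(b ∧ c), 2   [¬∨-rule on 8]
10. c, 2   [¬∨-rule on 8]
11. ¬b, 2   [¬∧-rule on 9 (branches; this branch)]
Accessibility: 0R1, 0R2

Satisfiable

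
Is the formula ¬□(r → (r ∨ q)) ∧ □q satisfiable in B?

1. ¬□(r → (r ∨ q)) ∧ □q, u
2. ¬□(r → (r ∨ q)), u   [∧-rule on 1]
3. □q, u   [∧-rule on 1]
4. q, u   [□-rule on 3 via uRu]
5. ¬(r → (r ∨ q)), v   [¬□-rule on 2: fresh world v, uRv]
6. r, v   [¬→-rule on 5]
7. ¬(r ∨ q), v   [¬→-rule on 5]
8. ¬r, v   [¬∨-rule on 7]
9. ¬q, v   [¬∨-rule on 7]
Accessibility: uRu, uRv, vRu, vRv
Branch closes: r and ¬r both at v.
Every branch closes; the branch above is one of them.

Unsatisfiable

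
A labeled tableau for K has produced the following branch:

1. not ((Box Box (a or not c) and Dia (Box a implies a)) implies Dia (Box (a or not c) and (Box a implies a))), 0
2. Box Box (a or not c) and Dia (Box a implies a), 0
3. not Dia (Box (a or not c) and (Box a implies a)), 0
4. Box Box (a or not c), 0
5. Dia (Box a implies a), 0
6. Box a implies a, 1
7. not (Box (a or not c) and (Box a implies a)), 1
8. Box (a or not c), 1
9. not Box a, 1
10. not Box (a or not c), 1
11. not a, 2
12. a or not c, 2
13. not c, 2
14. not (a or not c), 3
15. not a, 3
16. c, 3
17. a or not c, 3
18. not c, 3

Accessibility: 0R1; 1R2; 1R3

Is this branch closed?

Both c and not c appear at 3.

Yes, closed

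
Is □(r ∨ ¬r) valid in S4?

Valid

Tableau for the negation ¬□(r ∨ ¬r):
1. ¬□(r ∨ ¬r), w0
2. ¬(r ∨ ¬r), w1
3. ¬r, w1
4. r, w1
Accessibility: w0Rw0, w0Rw1, w1Rw1
Branch closes: r and ¬r both at w1.
All branches of the negation close; one closing branch shown above.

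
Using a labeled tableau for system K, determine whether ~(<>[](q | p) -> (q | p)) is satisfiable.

1. ~(<>[](q | p) -> (q | p)), w0
2. <>[](q | p), w0
3. ~(q | p), w0
4. ~q, w0
5. ~p, w0
6. [](q | p), w1
Accessibility: w0Rw1

Satisfiable (open branch found)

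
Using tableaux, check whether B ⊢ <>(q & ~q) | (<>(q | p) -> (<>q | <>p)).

Valid in B

Tableau for the negation ~(<>(q & ~q) | (<>(q | p) -> (<>q | <>p))):
1. ~(<>(q & ~q) | (<>(q | p) -> (<>q | <>p))), w0
2. ~<>(q & ~q), w0   [~|-rule on 1]
3. ~(<>(q | p) -> (<>q | <>p)), w0   [~|-rule on 1]
4. <>(q | p), w0   [~->-rule on 3]
5. ~(<>q | <>p), w0   [~->-rule on 3]
6. ~<>q, w0   [~|-rule on 5]
7. ~<>p, w0   [~|-rule on 5]
8. ~(q & ~q), w0   [~<>-rule on 2 via w0Rw0]
9. ~q, w0   [~<>-rule on 6 via w0Rw0]
10. ~p, w0   [~<>-rule on 7 via w0Rw0]
11. q | p, w1   [<>-rule on 4: fresh world w1, w0Rw1]
12. ~(q & ~q), w1   [~<>-rule on 2 via w0Rw1]
13. ~q, w1   [~<>-rule on 6 via w0Rw1]
14. ~p, w1   [~<>-rule on 7 via w0Rw1]
15. p, w1   [|-rule on 11 (branches; this branch)]
Accessibility: w0Rw0, w0Rw1, w1Rw0, w1Rw1
Branch closes: p and ~p both at w1.
All branches of the negation close; one closing branch shown above.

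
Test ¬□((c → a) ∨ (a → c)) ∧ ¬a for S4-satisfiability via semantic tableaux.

1. ¬□((c → a) ∨ (a → c)) ∧ ¬a, 0
2. ¬□((c → a) ∨ (a → c)), 0
3. ¬a, 0
4. ¬((c → a) ∨ (a → c)), 1
5. ¬(c → a), 1
6. ¬(a → c), 1
7. c, 1
8. ¬a, 1
9. a, 1
10. ¬c, 1
Accessibility: 0R0, 0R1, 1R1
Branch closes: a and ¬a both at 1.
All branches of the tableau close; one closing branch shown above.

Unsatisfiable (every branch closes)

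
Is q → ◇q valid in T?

Valid

Tableau for the negation ¬(q → ◇q):
1. ¬(q → ◇q), 0
2. q, 0
3. ¬◇q, 0
4. ¬q, 0
Accessibility: 0R0
Branch closes: q and ¬q both at 0.
All branches of the negation close; one closing branch shown above.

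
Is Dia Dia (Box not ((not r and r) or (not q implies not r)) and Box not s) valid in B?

Tableau for the negation not Dia Dia (Box not ((not r and r) or (not q implies not r)) and Box not s):
1. not Dia Dia (Box not ((not r and r) or (not q implies not r)) and Box not s), w0
2. not Dia (Box not ((not r and r) or (not q implies not r)) and Box not s), w0
3. not (Box not ((not r and r) or (not q implies not r)) and Box not s), w0
4. not Box not s, w0
5. s, w1
6. not Dia (Box not ((not r and r) or (not q implies not r)) and Box not s), w1
7. not (Box not ((not r and r) or (not q implies not r)) and Box not s), w1
8. not Box not s, w1
9. s, w2
10. not (Box not ((not r and r) or (not q implies not r)) and Box not s), w2
11. not Box not s, w2
12. s, w3
Accessibility: w0Rw0, w0Rw1, w1Rw0, w1Rw1, w1Rw2, w2Rw1, w2Rw2, w2Rw3, w3Rw2, w3Rw3
The negation has an open branch (countermodel exists).

Invalid (countermodel exists)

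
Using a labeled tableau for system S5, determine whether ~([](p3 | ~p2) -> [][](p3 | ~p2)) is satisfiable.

1. ~([](p3 | ~p2) -> [][](p3 | ~p2)), 0
2. [](p3 | ~p2), 0
3. ~[][](p3 | ~p2), 0
4. p3 | ~p2, 0
5. ~p2, 0
6. ~[](p3 | ~p2), 1
7. p3 | ~p2, 1
8. ~p2, 1
9. ~(p3 | ~p2), 2
10. ~p3, 2
11. p2, 2
12. p3 | ~p2, 2
13. ~p2, 2
Accessibility: 0R0, 0R1, 0R2, 1R0, 1R1, 1R2, 2R0, 2R1, 2R2
Branch closes: p2 and ~p2 both at 2.
Every branch closes; the branch above is one of them.

Unsatisfiable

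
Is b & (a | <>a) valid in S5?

Invalid (countermodel exists)

Tableau for the negation ~(b & (a | <>a)):
1. ~(b & (a | <>a)), 0
2. ~(a | <>a), 0   [~&-rule on 1 (branches; this branch)]
3. ~a, 0   [~|-rule on 2]
4. ~<>a, 0   [~|-rule on 2]
Accessibility: 0R0
The negation has an open branch (countermodel exists).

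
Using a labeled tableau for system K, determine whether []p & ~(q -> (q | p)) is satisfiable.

No, unsatisfiable

1. []p & ~(q -> (q | p)), 0
2. []p, 0
3. ~(q -> (q | p)), 0
4. q, 0
5. ~(q | p), 0
6. ~q, 0
7. ~p, 0
Branch closes: q and ~q both at 0.
All branches of the tableau close; one closing branch shown above.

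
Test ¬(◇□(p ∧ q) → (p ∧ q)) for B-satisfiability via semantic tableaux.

1. ¬(◇□(p ∧ q) → (p ∧ q)), u
2. ◇□(p ∧ q), u
3. ¬(p ∧ q), u
4. ¬q, u
5. □(p ∧ q), v
6. p ∧ q, u
7. p, u
8. q, u
Accessibility: uRu, uRv, vRu, vRv
Branch closes: q and ¬q both at u.
(One branch shown.) All branches close.

No, unsatisfiable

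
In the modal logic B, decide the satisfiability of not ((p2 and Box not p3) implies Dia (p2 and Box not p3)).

1. not ((p2 and Box not p3) implies Dia (p2 and Box not p3)), w0
2. p2 and Box not p3, w0
3. not Dia (p2 and Box not p3), w0
4. p2, w0
5. Box not p3, w0
6. not (p2 and Box not p3), w0
7. not p3, w0
8. not Box not p3, w0
9. p3, w1
10. not (p2 and Box not p3), w1
11. not p3, w1
Accessibility: w0Rw0, w0Rw1, w1Rw0, w1Rw1
Branch closes: p3 and not p3 both at w1.
All branches of the tableau close; one closing branch shown above.

No, unsatisfiable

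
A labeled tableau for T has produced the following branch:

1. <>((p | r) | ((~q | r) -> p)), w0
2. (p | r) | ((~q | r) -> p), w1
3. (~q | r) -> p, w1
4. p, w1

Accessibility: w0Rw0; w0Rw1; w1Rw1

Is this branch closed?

No world carries both an atom and its negation.

No, open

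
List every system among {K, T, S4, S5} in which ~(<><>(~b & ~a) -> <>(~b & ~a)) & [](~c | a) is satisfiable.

K, T

T-tableau for the formula:
1. ~(<><>(~b & ~a) -> <>(~b & ~a)) & [](~c | a), u
2. ~(<><>(~b & ~a) -> <>(~b & ~a)), u
3. [](~c | a), u
4. <><>(~b & ~a), u
5. ~<>(~b & ~a), u
6. ~c | a, u
7. ~(~b & ~a), u
8. a, u
9. <>(~b & ~a), v
10. ~c | a, v
11. ~(~b & ~a), v
12. a, v
13. ~b & ~a, w
14. ~b, w
15. ~a, w
Accessibility: uRu, uRv, vRv, vRw, wRw
Complete open branch: satisfiable in T, hence also in K (this T-model is also a K-model).
S4-tableau for the formula:
1. ~(<><>(~b & ~a) -> <>(~b & ~a)) & [](~c | a), u
2. ~(<><>(~b & ~a) -> <>(~b & ~a)), u
3. [](~c | a), u
4. <><>(~b & ~a), u
5. ~<>(~b & ~a), u
6. ~c | a, u
7. ~(~b & ~a), u
8. a, u
9. <>(~b & ~a), v
10. ~c | a, v
11. ~(~b & ~a), v
12. a, v
13. ~b & ~a, w
14. ~b, w
15. ~a, w
16. ~c | a, w
17. ~(~b & ~a), w
18. ~c, w
19. a, w
Accessibility: uRu, uRv, uRw, vRv, vRw, wRw
Branch closes: a and ~a both at w.
Every branch closes (one shown): unsatisfiable in S4, hence also in S5 (every S5-frame is an S4-frame).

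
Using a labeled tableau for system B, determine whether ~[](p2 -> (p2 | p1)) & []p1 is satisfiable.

1. ~[](p2 -> (p2 | p1)) & []p1, w0
2. ~[](p2 -> (p2 | p1)), w0
3. []p1, w0
4. p1, w0
5. ~(p2 -> (p2 | p1)), w1
6. p2, w1
7. ~(p2 | p1), w1
8. ~p2, w1
9. ~p1, w1
Accessibility: w0Rw0, w0Rw1, w1Rw0, w1Rw1
Branch closes: p2 and ~p2 both at w1.
All branches of the tableau close; one closing branch shown above.

Unsatisfiable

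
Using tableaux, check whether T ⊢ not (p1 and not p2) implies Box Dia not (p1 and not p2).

No, not valid

Tableau for the negation not (not (p1 and not p2) implies Box Dia not (p1 and not p2)):
1. not (not (p1 and not p2) implies Box Dia not (p1 and not p2)), 0
2. not (p1 and not p2), 0
3. not Box Dia not (p1 and not p2), 0
4. p2, 0
5. not Dia not (p1 and not p2), 1
6. p1 and not p2, 1
7. p1, 1
8. not p2, 1
Accessibility: 0R0, 0R1, 1R1
The negation has an open branch (countermodel exists).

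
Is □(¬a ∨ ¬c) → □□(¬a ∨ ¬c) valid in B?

Not valid

Tableau for the negation ¬(□(¬a ∨ ¬c) → □□(¬a ∨ ¬c)):
1. ¬(□(¬a ∨ ¬c) → □□(¬a ∨ ¬c)), 0
2. □(¬a ∨ ¬c), 0
3. ¬□□(¬a ∨ ¬c), 0
4. ¬a ∨ ¬c, 0
5. ¬c, 0
6. ¬□(¬a ∨ ¬c), 1
7. ¬a ∨ ¬c, 1
8. ¬c, 1
9. ¬(¬a ∨ ¬c), 2
10. a, 2
11. c, 2
Accessibility: 0R0, 0R1, 1R0, 1R1, 1R2, 2R1, 2R2
The negation has an open branch (countermodel exists).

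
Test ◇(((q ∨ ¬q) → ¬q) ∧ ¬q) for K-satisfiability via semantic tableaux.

Satisfiable

1. ◇(((q ∨ ¬q) → ¬q) ∧ ¬q), 0
2. ((q ∨ ¬q) → ¬q) ∧ ¬q, 1   [◇-rule on 1: fresh world 1, 0R1]
3. (q ∨ ¬q) → ¬q, 1   [∧-rule on 2]
4. ¬q, 1   [∧-rule on 2]
Accessibility: 0R1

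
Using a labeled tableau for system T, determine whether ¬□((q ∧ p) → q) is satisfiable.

No, unsatisfiable

1. ¬□((q ∧ p) → q), w0
2. ¬((q ∧ p) → q), w1   [¬□-rule on 1: fresh world w1, w0Rw1]
3. q ∧ p, w1   [¬→-rule on 2]
4. ¬q, w1   [¬→-rule on 2]
5. q, w1   [∧-rule on 3]
6. p, w1   [∧-rule on 3]
Accessibility: w0Rw0, w0Rw1, w1Rw1
Branch closes: q and ¬q both at w1.
Every branch closes; the branch above is one of them.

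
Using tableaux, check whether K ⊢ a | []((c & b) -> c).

Valid

Tableau for the negation ~(a | []((c & b) -> c)):
1. ~(a | []((c & b) -> c)), 0
2. ~a, 0
3. ~[]((c & b) -> c), 0
4. ~((c & b) -> c), 1
5. c & b, 1
6. ~c, 1
7. c, 1
8. b, 1
Accessibility: 0R1
Branch closes: c and ~c both at 1.
Every branch of the negation's tableau closes; the branch above is one of them.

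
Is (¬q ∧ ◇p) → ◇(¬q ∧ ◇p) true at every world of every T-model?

Valid in T

Tableau for the negation ¬((¬q ∧ ◇p) → ◇(¬q ∧ ◇p)):
1. ¬((¬q ∧ ◇p) → ◇(¬q ∧ ◇p)), w0
2. ¬q ∧ ◇p, w0
3. ¬◇(¬q ∧ ◇p), w0
4. ¬q, w0
5. ◇p, w0
6. ¬(¬q ∧ ◇p), w0
7. ¬◇p, w0
8. ¬p, w0
9. p, w1
10. ¬(¬q ∧ ◇p), w1
11. ¬p, w1
Accessibility: w0Rw0, w0Rw1, w1Rw1
Branch closes: p and ¬p both at w1.
All branches of the negation close; one closing branch shown above.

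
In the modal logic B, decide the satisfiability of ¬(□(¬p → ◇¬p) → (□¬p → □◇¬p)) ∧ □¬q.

No, unsatisfiable

1. ¬(□(¬p → ◇¬p) → (□¬p → □◇¬p)) ∧ □¬q, u
2. ¬(□(¬p → ◇¬p) → (□¬p → □◇¬p)), u   [∧-rule on 1]
3. □¬q, u   [∧-rule on 1]
4. □(¬p → ◇¬p), u   [¬→-rule on 2]
5. ¬(□¬p → □◇¬p), u   [¬→-rule on 2]
6. □¬p, u   [¬→-rule on 5]
7. ¬□◇¬p, u   [¬→-rule on 5]
8. ¬q, u   [□-rule on 3 via uRu]
9. ¬p → ◇¬p, u   [□-rule on 4 via uRu]
10. ¬p, u   [□-rule on 6 via uRu]
11. ◇¬p, u   [→-rule on 9 (branches; this branch)]
12. ¬◇¬p, v   [¬□-rule on 7: fresh world v, uRv]
13. ¬q, v   [□-rule on 3 via uRv]
14. ¬p → ◇¬p, v   [□-rule on 4 via uRv]
15. ¬p, v   [□-rule on 6 via uRv]
16. p, u   [¬◇-rule on 12 via vRu]
Accessibility: uRu, uRv, vRu, vRv
Branch closes: p and ¬p both at u.
All branches of the tableau close; one closing branch shown above.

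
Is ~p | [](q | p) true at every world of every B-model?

Tableau for the negation ~(~p | [](q | p)):
1. ~(~p | [](q | p)), u
2. p, u   [~|-rule on 1]
3. ~[](q | p), u   [~|-rule on 1]
4. ~(q | p), v   [~[]-rule on 3: fresh world v, uRv]
5. ~q, v   [~|-rule on 4]
6. ~p, v   [~|-rule on 4]
Accessibility: uRu, uRv, vRu, vRv
The negation has an open branch (countermodel exists).

Not valid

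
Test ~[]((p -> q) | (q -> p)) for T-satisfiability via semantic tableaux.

Unsatisfiable

1. ~[]((p -> q) | (q -> p)), 0
2. ~((p -> q) | (q -> p)), 1   [~[]-rule on 1: fresh world 1, 0R1]
3. ~(p -> q), 1   [~|-rule on 2]
4. ~(q -> p), 1   [~|-rule on 2]
5. p, 1   [~->-rule on 3]
6. ~q, 1   [~->-rule on 3]
7. q, 1   [~->-rule on 4]
8. ~p, 1   [~->-rule on 4]
Accessibility: 0R0, 0R1, 1R1
Branch closes: q and ~q both at 1.
All branches of the tableau close; one closing branch shown above.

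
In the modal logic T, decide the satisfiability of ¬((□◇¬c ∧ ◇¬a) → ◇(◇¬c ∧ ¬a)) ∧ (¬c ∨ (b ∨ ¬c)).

Unsatisfiable (every branch closes)

1. ¬((□◇¬c ∧ ◇¬a) → ◇(◇¬c ∧ ¬a)) ∧ (¬c ∨ (b ∨ ¬c)), 0
2. ¬((□◇¬c ∧ ◇¬a) → ◇(◇¬c ∧ ¬a)), 0
3. ¬c ∨ (b ∨ ¬c), 0
4. □◇¬c ∧ ◇¬a, 0
5. ¬◇(◇¬c ∧ ¬a), 0
6. □◇¬c, 0
7. ◇¬a, 0
8. ¬(◇¬c ∧ ¬a), 0
9. ◇¬c, 0
10. b ∨ ¬c, 0
11. a, 0
12. ¬c, 0
13. ¬a, 1
14. ¬(◇¬c ∧ ¬a), 1
15. ◇¬c, 1
16. ¬◇¬c, 1
17. c, 1
18. ¬c, 2
19. ¬(◇¬c ∧ ¬a), 2
20. ◇¬c, 2
21. a, 2
22. ¬c, 3
23. c, 3
Accessibility: 0R0, 0R1, 0R2, 1R1, 1R3, 2R2, 3R3
Branch closes: c and ¬c both at 3.
All branches of the tableau close; one closing branch shown above.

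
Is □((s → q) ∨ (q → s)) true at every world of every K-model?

Valid

Tableau for the negation ¬□((s → q) ∨ (q → s)):
1. ¬□((s → q) ∨ (q → s)), w0
2. ¬((s → q) ∨ (q → s)), w1
3. ¬(s → q), w1
4. ¬(q → s), w1
5. s, w1
6. ¬q, w1
7. q, w1
8. ¬s, w1
Accessibility: w0Rw1
Branch closes: q and ¬q both at w1.
Every branch of the negation's tableau closes; the branch above is one of them.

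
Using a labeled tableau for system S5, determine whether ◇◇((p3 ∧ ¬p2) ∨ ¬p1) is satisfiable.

Satisfiable

1. ◇◇((p3 ∧ ¬p2) ∨ ¬p1), 0
2. ◇((p3 ∧ ¬p2) ∨ ¬p1), 1
3. (p3 ∧ ¬p2) ∨ ¬p1, 2
4. ¬p1, 2
Accessibility: 0R0, 0R1, 0R2, 1R0, 1R1, 1R2, 2R0, 2R1, 2R2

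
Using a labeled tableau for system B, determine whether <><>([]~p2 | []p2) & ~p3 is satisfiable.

Yes, satisfiable

1. <><>([]~p2 | []p2) & ~p3, 0
2. <><>([]~p2 | []p2), 0
3. ~p3, 0
4. <>([]~p2 | []p2), 1
5. []~p2 | []p2, 2
6. []p2, 2
7. p2, 1
8. p2, 2
Accessibility: 0R0, 0R1, 1R0, 1R1, 1R2, 2R1, 2R2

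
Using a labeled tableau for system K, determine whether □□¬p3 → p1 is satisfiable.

Satisfiable (open branch found)

1. □□¬p3 → p1, w0
2. p1, w0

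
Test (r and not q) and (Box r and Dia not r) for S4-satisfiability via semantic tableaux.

1. (r and not q) and (Box r and Dia not r), 0
2. r and not q, 0
3. Box r and Dia not r, 0
4. r, 0
5. not q, 0
6. Box r, 0
7. Dia not r, 0
8. not r, 1
9. r, 1
Accessibility: 0R0, 0R1, 1R1
Branch closes: r and not r both at 1.
Every branch closes; the branch above is one of them.

No, unsatisfiable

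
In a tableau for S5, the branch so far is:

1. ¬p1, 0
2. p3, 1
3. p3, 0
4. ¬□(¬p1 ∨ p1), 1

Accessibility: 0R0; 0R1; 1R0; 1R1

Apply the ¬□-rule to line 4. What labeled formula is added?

a fresh world 2 with 1R2, and ¬(¬p1 ∨ p1) at 2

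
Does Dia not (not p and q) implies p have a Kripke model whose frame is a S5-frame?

Yes, satisfiable

1. Dia not (not p and q) implies p, 0
2. p, 0
Accessibility: 0R0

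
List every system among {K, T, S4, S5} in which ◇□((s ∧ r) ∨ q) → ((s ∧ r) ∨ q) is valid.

S5

S5-tableau for the negation ¬(◇□((s ∧ r) ∨ q) → ((s ∧ r) ∨ q)):
1. ¬(◇□((s ∧ r) ∨ q) → ((s ∧ r) ∨ q)), 0
2. ◇□((s ∧ r) ∨ q), 0
3. ¬((s ∧ r) ∨ q), 0
4. ¬(s ∧ r), 0
5. ¬q, 0
6. ¬r, 0
7. □((s ∧ r) ∨ q), 1
8. (s ∧ r) ∨ q, 0
9. (s ∧ r) ∨ q, 1
10. s ∧ r, 0
11. s, 0
12. r, 0
Accessibility: 0R0, 0R1, 1R0, 1R1
Branch closes: r and ¬r both at 0.
Every branch closes (one shown): valid in S5.
S4-tableau for the negation ¬(◇□((s ∧ r) ∨ q) → ((s ∧ r) ∨ q)):
1. ¬(◇□((s ∧ r) ∨ q) → ((s ∧ r) ∨ q)), 0
2. ◇□((s ∧ r) ∨ q), 0
3. ¬((s ∧ r) ∨ q), 0
4. ¬(s ∧ r), 0
5. ¬q, 0
6. ¬r, 0
7. □((s ∧ r) ∨ q), 1
8. (s ∧ r) ∨ q, 1
9. q, 1
Accessibility: 0R0, 0R1, 1R1
Complete open branch: countermodel on an S4-frame, so not valid in S4, nor in K, T (the same frame is also a K-frame and a T-frame).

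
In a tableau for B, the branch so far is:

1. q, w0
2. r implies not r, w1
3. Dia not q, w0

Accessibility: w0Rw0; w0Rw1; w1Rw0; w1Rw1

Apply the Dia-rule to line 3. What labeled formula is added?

a fresh world w2 with w0Rw2, and not q at w2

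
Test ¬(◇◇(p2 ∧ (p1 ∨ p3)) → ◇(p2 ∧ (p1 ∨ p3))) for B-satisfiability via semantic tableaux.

1. ¬(◇◇(p2 ∧ (p1 ∨ p3)) → ◇(p2 ∧ (p1 ∨ p3))), w0
2. ◇◇(p2 ∧ (p1 ∨ p3)), w0
3. ¬◇(p2 ∧ (p1 ∨ p3)), w0
4. ¬(p2 ∧ (p1 ∨ p3)), w0
5. ¬(p1 ∨ p3), w0
6. ¬p1, w0
7. ¬p3, w0
8. ◇(p2 ∧ (p1 ∨ p3)), w1
9. ¬(p2 ∧ (p1 ∨ p3)), w1
10. ¬(p1 ∨ p3), w1
11. ¬p1, w1
12. ¬p3, w1
13. p2 ∧ (p1 ∨ p3), w2
14. p2, w2
15. p1 ∨ p3, w2
16. p3, w2
Accessibility: w0Rw0, w0Rw1, w1Rw0, w1Rw1, w1Rw2, w2Rw1, w2Rw2

Satisfiable (open branch found)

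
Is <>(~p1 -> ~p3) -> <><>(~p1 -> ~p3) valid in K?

Tableau for the negation ~(<>(~p1 -> ~p3) -> <><>(~p1 -> ~p3)):
1. ~(<>(~p1 -> ~p3) -> <><>(~p1 -> ~p3)), 0
2. <>(~p1 -> ~p3), 0
3. ~<><>(~p1 -> ~p3), 0
4. ~p1 -> ~p3, 1
5. ~<>(~p1 -> ~p3), 1
6. ~p3, 1
Accessibility: 0R1
The negation has an open branch (countermodel exists).

No, not valid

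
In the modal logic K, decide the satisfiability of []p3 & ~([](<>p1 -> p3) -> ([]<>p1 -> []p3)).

Unsatisfiable

1. []p3 & ~([](<>p1 -> p3) -> ([]<>p1 -> []p3)), u
2. []p3, u
3. ~([](<>p1 -> p3) -> ([]<>p1 -> []p3)), u
4. [](<>p1 -> p3), u
5. ~([]<>p1 -> []p3), u
6. []<>p1, u
7. ~[]p3, u
8. ~p3, v
9. p3, v
Accessibility: uRv
Branch closes: p3 and ~p3 both at v.
Every branch closes; the branch above is one of them.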